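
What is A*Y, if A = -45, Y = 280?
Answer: -12600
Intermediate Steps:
A*Y = -45*280 = -12600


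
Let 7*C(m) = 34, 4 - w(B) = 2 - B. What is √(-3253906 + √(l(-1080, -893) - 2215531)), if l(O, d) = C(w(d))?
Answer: √(-159441394 + 21*I*√12062309)/7 ≈ 0.41258 + 1803.9*I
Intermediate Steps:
w(B) = 2 + B (w(B) = 4 - (2 - B) = 4 + (-2 + B) = 2 + B)
C(m) = 34/7 (C(m) = (⅐)*34 = 34/7)
l(O, d) = 34/7
√(-3253906 + √(l(-1080, -893) - 2215531)) = √(-3253906 + √(34/7 - 2215531)) = √(-3253906 + √(-15508683/7)) = √(-3253906 + 3*I*√12062309/7)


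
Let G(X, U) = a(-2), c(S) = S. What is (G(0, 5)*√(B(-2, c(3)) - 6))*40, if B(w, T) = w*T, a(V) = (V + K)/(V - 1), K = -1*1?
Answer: 80*I*√3 ≈ 138.56*I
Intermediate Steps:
K = -1
a(V) = 1 (a(V) = (V - 1)/(V - 1) = (-1 + V)/(-1 + V) = 1)
B(w, T) = T*w
G(X, U) = 1
(G(0, 5)*√(B(-2, c(3)) - 6))*40 = (1*√(3*(-2) - 6))*40 = (1*√(-6 - 6))*40 = (1*√(-12))*40 = (1*(2*I*√3))*40 = (2*I*√3)*40 = 80*I*√3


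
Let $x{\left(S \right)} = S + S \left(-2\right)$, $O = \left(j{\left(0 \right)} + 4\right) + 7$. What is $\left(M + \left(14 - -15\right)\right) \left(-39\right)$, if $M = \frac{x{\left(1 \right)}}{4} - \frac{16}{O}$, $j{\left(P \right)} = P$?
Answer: $- \frac{46839}{44} \approx -1064.5$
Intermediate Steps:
$O = 11$ ($O = \left(0 + 4\right) + 7 = 4 + 7 = 11$)
$x{\left(S \right)} = - S$ ($x{\left(S \right)} = S - 2 S = - S$)
$M = - \frac{75}{44}$ ($M = \frac{\left(-1\right) 1}{4} - \frac{16}{11} = \left(-1\right) \frac{1}{4} - \frac{16}{11} = - \frac{1}{4} - \frac{16}{11} = - \frac{75}{44} \approx -1.7045$)
$\left(M + \left(14 - -15\right)\right) \left(-39\right) = \left(- \frac{75}{44} + \left(14 - -15\right)\right) \left(-39\right) = \left(- \frac{75}{44} + \left(14 + 15\right)\right) \left(-39\right) = \left(- \frac{75}{44} + 29\right) \left(-39\right) = \frac{1201}{44} \left(-39\right) = - \frac{46839}{44}$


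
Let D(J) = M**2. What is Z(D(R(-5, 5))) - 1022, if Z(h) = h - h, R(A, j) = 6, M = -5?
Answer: -1022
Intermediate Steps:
D(J) = 25 (D(J) = (-5)**2 = 25)
Z(h) = 0
Z(D(R(-5, 5))) - 1022 = 0 - 1022 = -1022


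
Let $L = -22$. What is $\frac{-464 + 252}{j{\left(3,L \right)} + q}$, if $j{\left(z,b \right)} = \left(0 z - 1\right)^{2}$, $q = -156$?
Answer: $\frac{212}{155} \approx 1.3677$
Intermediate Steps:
$j{\left(z,b \right)} = 1$ ($j{\left(z,b \right)} = \left(0 - 1\right)^{2} = \left(-1\right)^{2} = 1$)
$\frac{-464 + 252}{j{\left(3,L \right)} + q} = \frac{-464 + 252}{1 - 156} = - \frac{212}{-155} = \left(-212\right) \left(- \frac{1}{155}\right) = \frac{212}{155}$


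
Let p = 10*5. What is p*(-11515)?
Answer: -575750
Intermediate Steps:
p = 50
p*(-11515) = 50*(-11515) = -575750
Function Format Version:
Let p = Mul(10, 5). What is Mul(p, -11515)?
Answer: -575750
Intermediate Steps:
p = 50
Mul(p, -11515) = Mul(50, -11515) = -575750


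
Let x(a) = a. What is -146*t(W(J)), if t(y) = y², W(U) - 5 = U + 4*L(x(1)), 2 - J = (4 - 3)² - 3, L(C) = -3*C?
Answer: -1314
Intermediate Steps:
J = 4 (J = 2 - ((4 - 3)² - 3) = 2 - (1² - 3) = 2 - (1 - 3) = 2 - 1*(-2) = 2 + 2 = 4)
W(U) = -7 + U (W(U) = 5 + (U + 4*(-3*1)) = 5 + (U + 4*(-3)) = 5 + (U - 12) = 5 + (-12 + U) = -7 + U)
-146*t(W(J)) = -146*(-7 + 4)² = -146*(-3)² = -146*9 = -1314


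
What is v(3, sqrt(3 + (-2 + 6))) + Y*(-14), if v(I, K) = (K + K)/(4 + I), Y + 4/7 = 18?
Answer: -244 + 2*sqrt(7)/7 ≈ -243.24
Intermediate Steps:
Y = 122/7 (Y = -4/7 + 18 = 122/7 ≈ 17.429)
v(I, K) = 2*K/(4 + I) (v(I, K) = (2*K)/(4 + I) = 2*K/(4 + I))
v(3, sqrt(3 + (-2 + 6))) + Y*(-14) = 2*sqrt(3 + (-2 + 6))/(4 + 3) + (122/7)*(-14) = 2*sqrt(3 + 4)/7 - 244 = 2*sqrt(7)*(1/7) - 244 = 2*sqrt(7)/7 - 244 = -244 + 2*sqrt(7)/7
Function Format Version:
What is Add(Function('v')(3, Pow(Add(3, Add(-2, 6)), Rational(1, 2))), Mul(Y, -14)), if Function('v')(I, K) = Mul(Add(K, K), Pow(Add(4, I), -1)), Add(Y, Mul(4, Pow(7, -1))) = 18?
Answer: Add(-244, Mul(Rational(2, 7), Pow(7, Rational(1, 2)))) ≈ -243.24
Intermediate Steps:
Y = Rational(122, 7) (Y = Add(Rational(-4, 7), 18) = Rational(122, 7) ≈ 17.429)
Function('v')(I, K) = Mul(2, K, Pow(Add(4, I), -1)) (Function('v')(I, K) = Mul(Mul(2, K), Pow(Add(4, I), -1)) = Mul(2, K, Pow(Add(4, I), -1)))
Add(Function('v')(3, Pow(Add(3, Add(-2, 6)), Rational(1, 2))), Mul(Y, -14)) = Add(Mul(2, Pow(Add(3, Add(-2, 6)), Rational(1, 2)), Pow(Add(4, 3), -1)), Mul(Rational(122, 7), -14)) = Add(Mul(2, Pow(Add(3, 4), Rational(1, 2)), Pow(7, -1)), -244) = Add(Mul(2, Pow(7, Rational(1, 2)), Rational(1, 7)), -244) = Add(Mul(Rational(2, 7), Pow(7, Rational(1, 2))), -244) = Add(-244, Mul(Rational(2, 7), Pow(7, Rational(1, 2))))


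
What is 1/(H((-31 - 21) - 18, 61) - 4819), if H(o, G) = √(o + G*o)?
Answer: -4819/23227101 - 2*I*√1085/23227101 ≈ -0.00020747 - 2.8363e-6*I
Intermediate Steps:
1/(H((-31 - 21) - 18, 61) - 4819) = 1/(√(((-31 - 21) - 18)*(1 + 61)) - 4819) = 1/(√((-52 - 18)*62) - 4819) = 1/(√(-70*62) - 4819) = 1/(√(-4340) - 4819) = 1/(2*I*√1085 - 4819) = 1/(-4819 + 2*I*√1085)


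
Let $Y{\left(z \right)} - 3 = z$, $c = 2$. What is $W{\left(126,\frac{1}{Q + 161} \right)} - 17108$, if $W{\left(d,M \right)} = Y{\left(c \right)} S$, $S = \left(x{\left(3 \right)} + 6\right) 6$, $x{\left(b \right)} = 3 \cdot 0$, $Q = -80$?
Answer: $-16928$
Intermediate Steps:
$Y{\left(z \right)} = 3 + z$
$x{\left(b \right)} = 0$
$S = 36$ ($S = \left(0 + 6\right) 6 = 6 \cdot 6 = 36$)
$W{\left(d,M \right)} = 180$ ($W{\left(d,M \right)} = \left(3 + 2\right) 36 = 5 \cdot 36 = 180$)
$W{\left(126,\frac{1}{Q + 161} \right)} - 17108 = 180 - 17108 = -16928$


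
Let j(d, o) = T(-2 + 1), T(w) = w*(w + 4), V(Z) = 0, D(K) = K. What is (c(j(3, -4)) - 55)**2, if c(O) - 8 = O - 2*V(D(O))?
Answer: 2500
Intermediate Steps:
T(w) = w*(4 + w)
j(d, o) = -3 (j(d, o) = (-2 + 1)*(4 + (-2 + 1)) = -(4 - 1) = -1*3 = -3)
c(O) = 8 + O (c(O) = 8 + (O - 2*0) = 8 + (O + 0) = 8 + O)
(c(j(3, -4)) - 55)**2 = ((8 - 3) - 55)**2 = (5 - 55)**2 = (-50)**2 = 2500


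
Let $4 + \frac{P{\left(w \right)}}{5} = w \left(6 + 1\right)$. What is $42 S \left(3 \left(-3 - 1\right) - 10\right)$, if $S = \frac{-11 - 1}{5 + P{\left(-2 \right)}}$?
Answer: $- \frac{11088}{85} \approx -130.45$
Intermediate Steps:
$P{\left(w \right)} = -20 + 35 w$ ($P{\left(w \right)} = -20 + 5 w \left(6 + 1\right) = -20 + 5 w 7 = -20 + 5 \cdot 7 w = -20 + 35 w$)
$S = \frac{12}{85}$ ($S = \frac{-11 - 1}{5 + \left(-20 + 35 \left(-2\right)\right)} = - \frac{12}{5 - 90} = - \frac{12}{-85} = \left(-12\right) \left(- \frac{1}{85}\right) = \frac{12}{85} \approx 0.14118$)
$42 S \left(3 \left(-3 - 1\right) - 10\right) = 42 \cdot \frac{12}{85} \left(3 \left(-3 - 1\right) - 10\right) = \frac{504 \left(3 \left(-4\right) - 10\right)}{85} = \frac{504 \left(-12 - 10\right)}{85} = \frac{504}{85} \left(-22\right) = - \frac{11088}{85}$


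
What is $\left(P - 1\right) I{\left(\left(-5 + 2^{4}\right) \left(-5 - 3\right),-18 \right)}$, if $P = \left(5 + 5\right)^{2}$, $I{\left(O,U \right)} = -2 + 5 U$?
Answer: $-9108$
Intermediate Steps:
$P = 100$ ($P = 10^{2} = 100$)
$\left(P - 1\right) I{\left(\left(-5 + 2^{4}\right) \left(-5 - 3\right),-18 \right)} = \left(100 - 1\right) \left(-2 + 5 \left(-18\right)\right) = 99 \left(-2 - 90\right) = 99 \left(-92\right) = -9108$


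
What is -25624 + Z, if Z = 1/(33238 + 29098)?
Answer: -1597297663/62336 ≈ -25624.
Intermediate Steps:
Z = 1/62336 ≈ 1.6042e-5
-25624 + Z = -25624 + 1/62336 = -1597297663/62336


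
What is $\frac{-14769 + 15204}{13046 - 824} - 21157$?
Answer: $- \frac{86193473}{4074} \approx -21157.0$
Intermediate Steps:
$\frac{-14769 + 15204}{13046 - 824} - 21157 = \frac{435}{12222} - 21157 = 435 \cdot \frac{1}{12222} - 21157 = \frac{145}{4074} - 21157 = - \frac{86193473}{4074}$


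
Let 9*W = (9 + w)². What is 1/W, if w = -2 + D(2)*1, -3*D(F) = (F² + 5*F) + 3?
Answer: 81/16 ≈ 5.0625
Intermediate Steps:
D(F) = -1 - 5*F/3 - F²/3 (D(F) = -((F² + 5*F) + 3)/3 = -(3 + F² + 5*F)/3 = -1 - 5*F/3 - F²/3)
w = -23/3 (w = -2 + (-1 - 5/3*2 - ⅓*2²)*1 = -2 + (-1 - 10/3 - ⅓*4)*1 = -2 + (-1 - 10/3 - 4/3)*1 = -2 - 17/3*1 = -2 - 17/3 = -23/3 ≈ -7.6667)
W = 16/81 (W = (9 - 23/3)²/9 = (4/3)²/9 = (⅑)*(16/9) = 16/81 ≈ 0.19753)
1/W = 1/(16/81) = 81/16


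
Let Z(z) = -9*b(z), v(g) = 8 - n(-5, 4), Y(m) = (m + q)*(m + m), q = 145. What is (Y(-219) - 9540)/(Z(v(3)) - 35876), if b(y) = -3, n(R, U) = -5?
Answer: -22872/35849 ≈ -0.63801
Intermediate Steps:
Y(m) = 2*m*(145 + m) (Y(m) = (m + 145)*(m + m) = (145 + m)*(2*m) = 2*m*(145 + m))
v(g) = 13 (v(g) = 8 - 1*(-5) = 8 + 5 = 13)
Z(z) = 27 (Z(z) = -9*(-3) = 27)
(Y(-219) - 9540)/(Z(v(3)) - 35876) = (2*(-219)*(145 - 219) - 9540)/(27 - 35876) = (2*(-219)*(-74) - 9540)/(-35849) = (32412 - 9540)*(-1/35849) = 22872*(-1/35849) = -22872/35849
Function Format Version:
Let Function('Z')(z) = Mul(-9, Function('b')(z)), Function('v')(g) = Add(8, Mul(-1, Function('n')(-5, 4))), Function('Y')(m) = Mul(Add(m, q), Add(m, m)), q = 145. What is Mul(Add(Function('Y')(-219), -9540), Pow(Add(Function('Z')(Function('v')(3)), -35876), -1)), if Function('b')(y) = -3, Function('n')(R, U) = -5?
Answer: Rational(-22872, 35849) ≈ -0.63801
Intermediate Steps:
Function('Y')(m) = Mul(2, m, Add(145, m)) (Function('Y')(m) = Mul(Add(m, 145), Add(m, m)) = Mul(Add(145, m), Mul(2, m)) = Mul(2, m, Add(145, m)))
Function('v')(g) = 13 (Function('v')(g) = Add(8, Mul(-1, -5)) = Add(8, 5) = 13)
Function('Z')(z) = 27 (Function('Z')(z) = Mul(-9, -3) = 27)
Mul(Add(Function('Y')(-219), -9540), Pow(Add(Function('Z')(Function('v')(3)), -35876), -1)) = Mul(Add(Mul(2, -219, Add(145, -219)), -9540), Pow(Add(27, -35876), -1)) = Mul(Add(Mul(2, -219, -74), -9540), Pow(-35849, -1)) = Mul(Add(32412, -9540), Rational(-1, 35849)) = Mul(22872, Rational(-1, 35849)) = Rational(-22872, 35849)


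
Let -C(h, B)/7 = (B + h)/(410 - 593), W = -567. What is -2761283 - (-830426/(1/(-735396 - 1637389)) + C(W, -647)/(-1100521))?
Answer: -396834442433597112197/201395343 ≈ -1.9704e+12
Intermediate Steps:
C(h, B) = 7*B/183 + 7*h/183 (C(h, B) = -7*(B + h)/(410 - 593) = -7*(B + h)/(-183) = -7*(B + h)*(-1)/183 = -7*(-B/183 - h/183) = 7*B/183 + 7*h/183)
-2761283 - (-830426/(1/(-735396 - 1637389)) + C(W, -647)/(-1100521)) = -2761283 - (-830426/(1/(-735396 - 1637389)) + ((7/183)*(-647) + (7/183)*(-567))/(-1100521)) = -2761283 - (-830426/(1/(-2372785)) + (-4529/183 - 1323/61)*(-1/1100521)) = -2761283 - (-830426/(-1/2372785) - 8498/183*(-1/1100521)) = -2761283 - (-830426*(-2372785) + 8498/201395343) = -2761283 - (1970422356410 + 8498/201395343) = -2761283 - 1*396833886324060207128/201395343 = -2761283 - 396833886324060207128/201395343 = -396834442433597112197/201395343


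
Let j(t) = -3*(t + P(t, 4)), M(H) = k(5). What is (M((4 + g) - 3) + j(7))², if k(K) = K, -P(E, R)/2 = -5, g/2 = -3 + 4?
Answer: 2116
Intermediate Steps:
g = 2 (g = 2*(-3 + 4) = 2*1 = 2)
P(E, R) = 10 (P(E, R) = -2*(-5) = 10)
M(H) = 5
j(t) = -30 - 3*t (j(t) = -3*(t + 10) = -3*(10 + t) = -30 - 3*t)
(M((4 + g) - 3) + j(7))² = (5 + (-30 - 3*7))² = (5 + (-30 - 21))² = (5 - 51)² = (-46)² = 2116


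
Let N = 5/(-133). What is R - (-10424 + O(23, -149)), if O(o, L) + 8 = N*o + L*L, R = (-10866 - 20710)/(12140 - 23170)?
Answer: -8629768626/733495 ≈ -11765.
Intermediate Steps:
R = 15788/5515 (R = -31576/(-11030) = -31576*(-1/11030) = 15788/5515 ≈ 2.8627)
N = -5/133 (N = 5*(-1/133) = -5/133 ≈ -0.037594)
O(o, L) = -8 + L² - 5*o/133 (O(o, L) = -8 + (-5*o/133 + L*L) = -8 + (-5*o/133 + L²) = -8 + (L² - 5*o/133) = -8 + L² - 5*o/133)
R - (-10424 + O(23, -149)) = 15788/5515 - (-10424 + (-8 + (-149)² - 5/133*23)) = 15788/5515 - (-10424 + (-8 + 22201 - 115/133)) = 15788/5515 - (-10424 + 2951554/133) = 15788/5515 - 1*1565162/133 = 15788/5515 - 1565162/133 = -8629768626/733495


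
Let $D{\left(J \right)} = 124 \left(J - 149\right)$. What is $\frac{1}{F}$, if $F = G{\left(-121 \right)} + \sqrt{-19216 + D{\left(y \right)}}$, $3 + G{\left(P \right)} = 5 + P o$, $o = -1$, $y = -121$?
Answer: $\frac{123}{67825} - \frac{2 i \sqrt{13174}}{67825} \approx 0.0018135 - 0.0033845 i$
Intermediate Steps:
$D{\left(J \right)} = -18476 + 124 J$ ($D{\left(J \right)} = 124 \left(-149 + J\right) = -18476 + 124 J$)
$G{\left(P \right)} = 2 - P$ ($G{\left(P \right)} = -3 + \left(5 + P \left(-1\right)\right) = -3 - \left(-5 + P\right) = 2 - P$)
$F = 123 + 2 i \sqrt{13174}$ ($F = \left(2 - -121\right) + \sqrt{-19216 + \left(-18476 + 124 \left(-121\right)\right)} = \left(2 + 121\right) + \sqrt{-19216 - 33480} = 123 + \sqrt{-19216 - 33480} = 123 + \sqrt{-52696} = 123 + 2 i \sqrt{13174} \approx 123.0 + 229.56 i$)
$\frac{1}{F} = \frac{1}{123 + 2 i \sqrt{13174}}$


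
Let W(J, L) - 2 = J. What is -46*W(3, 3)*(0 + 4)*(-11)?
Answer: 10120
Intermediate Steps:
W(J, L) = 2 + J
-46*W(3, 3)*(0 + 4)*(-11) = -46*(2 + 3)*(0 + 4)*(-11) = -230*4*(-11) = -46*20*(-11) = -920*(-11) = 10120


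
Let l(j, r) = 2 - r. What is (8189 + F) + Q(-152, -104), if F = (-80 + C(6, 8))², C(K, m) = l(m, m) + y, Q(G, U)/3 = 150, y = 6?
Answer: 15039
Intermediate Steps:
Q(G, U) = 450 (Q(G, U) = 3*150 = 450)
C(K, m) = 8 - m (C(K, m) = (2 - m) + 6 = 8 - m)
F = 6400 (F = (-80 + (8 - 1*8))² = (-80 + (8 - 8))² = (-80 + 0)² = (-80)² = 6400)
(8189 + F) + Q(-152, -104) = (8189 + 6400) + 450 = 14589 + 450 = 15039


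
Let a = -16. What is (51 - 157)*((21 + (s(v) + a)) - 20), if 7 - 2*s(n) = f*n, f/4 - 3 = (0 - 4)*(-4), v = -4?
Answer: -14893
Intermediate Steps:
f = 76 (f = 12 + 4*((0 - 4)*(-4)) = 12 + 4*(-4*(-4)) = 12 + 4*16 = 12 + 64 = 76)
s(n) = 7/2 - 38*n
(51 - 157)*((21 + (s(v) + a)) - 20) = (51 - 157)*((21 + ((7/2 - 38*(-4)) - 16)) - 20) = -106*((21 + ((7/2 + 152) - 16)) - 20) = -106*((21 + (311/2 - 16)) - 20) = -106*((21 + 279/2) - 20) = -106*(321/2 - 20) = -106*281/2 = -14893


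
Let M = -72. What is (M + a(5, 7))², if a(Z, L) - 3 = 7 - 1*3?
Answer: 4225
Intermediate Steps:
a(Z, L) = 7 (a(Z, L) = 3 + (7 - 1*3) = 3 + (7 - 3) = 3 + 4 = 7)
(M + a(5, 7))² = (-72 + 7)² = (-65)² = 4225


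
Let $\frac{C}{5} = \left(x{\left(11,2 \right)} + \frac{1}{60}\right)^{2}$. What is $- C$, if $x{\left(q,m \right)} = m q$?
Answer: $- \frac{1745041}{720} \approx -2423.7$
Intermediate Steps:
$C = \frac{1745041}{720}$ ($C = 5 \left(2 \cdot 11 + \frac{1}{60}\right)^{2} = 5 \left(22 + \frac{1}{60}\right)^{2} = 5 \left(\frac{1321}{60}\right)^{2} = 5 \cdot \frac{1745041}{3600} = \frac{1745041}{720} \approx 2423.7$)
$- C = \left(-1\right) \frac{1745041}{720} = - \frac{1745041}{720}$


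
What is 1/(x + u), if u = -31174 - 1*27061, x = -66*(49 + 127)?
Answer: -1/69851 ≈ -1.4316e-5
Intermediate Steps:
x = -11616 (x = -66*176 = -11616)
u = -58235 (u = -31174 - 27061 = -58235)
1/(x + u) = 1/(-11616 - 58235) = 1/(-69851) = -1/69851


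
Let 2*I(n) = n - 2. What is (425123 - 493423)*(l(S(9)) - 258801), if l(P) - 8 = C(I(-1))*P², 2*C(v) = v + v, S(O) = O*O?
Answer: 18347736350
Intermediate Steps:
I(n) = -1 + n/2 (I(n) = (n - 2)/2 = (-2 + n)/2 = -1 + n/2)
S(O) = O²
C(v) = v (C(v) = (v + v)/2 = (2*v)/2 = v)
l(P) = 8 - 3*P²/2 (l(P) = 8 + (-1 + (½)*(-1))*P² = 8 + (-1 - ½)*P² = 8 - 3*P²/2)
(425123 - 493423)*(l(S(9)) - 258801) = (425123 - 493423)*((8 - 3*(9²)²/2) - 258801) = -68300*((8 - 3/2*81²) - 258801) = -68300*((8 - 3/2*6561) - 258801) = -68300*((8 - 19683/2) - 258801) = -68300*(-19667/2 - 258801) = -68300*(-537269/2) = 18347736350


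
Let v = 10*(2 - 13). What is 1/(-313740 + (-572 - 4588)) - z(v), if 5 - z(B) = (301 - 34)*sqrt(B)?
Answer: -1594501/318900 + 267*I*sqrt(110) ≈ -5.0 + 2800.3*I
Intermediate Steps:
v = -110 (v = 10*(-11) = -110)
z(B) = 5 - 267*sqrt(B) (z(B) = 5 - (301 - 34)*sqrt(B) = 5 - 267*sqrt(B))
1/(-313740 + (-572 - 4588)) - z(v) = 1/(-313740 + (-572 - 4588)) - (5 - 267*I*sqrt(110)) = 1/(-313740 - 5160) - (5 - 267*I*sqrt(110)) = 1/(-318900) - (5 - 267*I*sqrt(110)) = -1/318900 + (-5 + 267*I*sqrt(110)) = -1594501/318900 + 267*I*sqrt(110)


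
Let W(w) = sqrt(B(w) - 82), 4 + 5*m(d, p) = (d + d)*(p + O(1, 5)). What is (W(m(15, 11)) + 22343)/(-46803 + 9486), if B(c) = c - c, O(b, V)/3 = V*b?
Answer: -22343/37317 - I*sqrt(82)/37317 ≈ -0.59873 - 0.00024266*I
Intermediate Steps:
O(b, V) = 3*V*b (O(b, V) = 3*(V*b) = 3*V*b)
B(c) = 0
m(d, p) = -4/5 + 2*d*(15 + p)/5 (m(d, p) = -4/5 + ((d + d)*(p + 3*5*1))/5 = -4/5 + ((2*d)*(p + 15))/5 = -4/5 + ((2*d)*(15 + p))/5 = -4/5 + (2*d*(15 + p))/5 = -4/5 + 2*d*(15 + p)/5)
W(w) = I*sqrt(82) (W(w) = sqrt(0 - 82) = sqrt(-82) = I*sqrt(82))
(W(m(15, 11)) + 22343)/(-46803 + 9486) = (I*sqrt(82) + 22343)/(-46803 + 9486) = (22343 + I*sqrt(82))/(-37317) = (22343 + I*sqrt(82))*(-1/37317) = -22343/37317 - I*sqrt(82)/37317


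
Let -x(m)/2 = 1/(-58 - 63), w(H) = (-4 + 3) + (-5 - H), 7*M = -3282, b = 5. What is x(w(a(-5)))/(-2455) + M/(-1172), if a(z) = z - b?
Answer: 487459051/1218519610 ≈ 0.40004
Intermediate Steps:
a(z) = -5 + z (a(z) = z - 1*5 = z - 5 = -5 + z)
M = -3282/7 (M = (⅐)*(-3282) = -3282/7 ≈ -468.86)
w(H) = -6 - H (w(H) = -1 + (-5 - H) = -6 - H)
x(m) = 2/121 (x(m) = -2/(-58 - 63) = -2/(-121) = -2*(-1/121) = 2/121)
x(w(a(-5)))/(-2455) + M/(-1172) = (2/121)/(-2455) - 3282/7/(-1172) = (2/121)*(-1/2455) - 3282/7*(-1/1172) = -2/297055 + 1641/4102 = 487459051/1218519610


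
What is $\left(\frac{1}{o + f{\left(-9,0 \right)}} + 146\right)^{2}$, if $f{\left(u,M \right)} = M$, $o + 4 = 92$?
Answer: $\frac{165096801}{7744} \approx 21319.0$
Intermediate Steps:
$o = 88$ ($o = -4 + 92 = 88$)
$\left(\frac{1}{o + f{\left(-9,0 \right)}} + 146\right)^{2} = \left(\frac{1}{88 + 0} + 146\right)^{2} = \left(\frac{1}{88} + 146\right)^{2} = \left(\frac{12849}{88}\right)^{2} = \frac{165096801}{7744}$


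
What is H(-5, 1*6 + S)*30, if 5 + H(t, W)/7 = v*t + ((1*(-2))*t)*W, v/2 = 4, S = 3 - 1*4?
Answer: 1050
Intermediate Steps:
S = -1 (S = 3 - 4 = -1)
v = 8 (v = 2*4 = 8)
H(t, W) = -35 + 56*t - 14*W*t (H(t, W) = -35 + 7*(8*t + ((1*(-2))*t)*W) = -35 + 7*(8*t + (-2*t)*W) = -35 + 7*(8*t - 2*W*t) = -35 + (56*t - 14*W*t) = -35 + 56*t - 14*W*t)
H(-5, 1*6 + S)*30 = (-35 + 56*(-5) - 14*(1*6 - 1)*(-5))*30 = (-35 - 280 - 14*(6 - 1)*(-5))*30 = (-35 - 280 - 14*5*(-5))*30 = (-35 - 280 + 350)*30 = 35*30 = 1050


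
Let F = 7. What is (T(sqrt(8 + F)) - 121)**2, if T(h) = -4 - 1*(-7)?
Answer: 13924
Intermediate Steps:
T(h) = 3 (T(h) = -4 + 7 = 3)
(T(sqrt(8 + F)) - 121)**2 = (3 - 121)**2 = (-118)**2 = 13924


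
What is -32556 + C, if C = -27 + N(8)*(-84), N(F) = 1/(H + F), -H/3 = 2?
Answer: -32625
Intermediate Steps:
H = -6 (H = -3*2 = -6)
N(F) = 1/(-6 + F)
C = -69 (C = -27 - 84/(-6 + 8) = -27 - 84/2 = -27 + (1/2)*(-84) = -27 - 42 = -69)
-32556 + C = -32556 - 69 = -32625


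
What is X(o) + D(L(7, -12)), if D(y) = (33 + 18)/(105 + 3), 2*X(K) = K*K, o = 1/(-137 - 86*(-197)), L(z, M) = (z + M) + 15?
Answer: 32808856955/69477579396 ≈ 0.47222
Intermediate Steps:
L(z, M) = 15 + M + z (L(z, M) = (M + z) + 15 = 15 + M + z)
o = 1/43931 (o = -1/197/(-223) = -1/223*(-1/197) = 1/43931 ≈ 2.2763e-5)
X(K) = K**2/2 (X(K) = (K*K)/2 = K**2/2)
D(y) = 17/36 (D(y) = 51/108 = 51*(1/108) = 17/36)
X(o) + D(L(7, -12)) = (1/43931)**2/2 + 17/36 = (1/2)*(1/1929932761) + 17/36 = 1/3859865522 + 17/36 = 32808856955/69477579396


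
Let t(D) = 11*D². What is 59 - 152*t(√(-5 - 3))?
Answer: 13435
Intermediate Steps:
59 - 152*t(√(-5 - 3)) = 59 - 1672*(√(-5 - 3))² = 59 - 1672*(√(-8))² = 59 - 1672*(2*I*√2)² = 59 - 1672*(-8) = 59 - 152*(-88) = 59 + 13376 = 13435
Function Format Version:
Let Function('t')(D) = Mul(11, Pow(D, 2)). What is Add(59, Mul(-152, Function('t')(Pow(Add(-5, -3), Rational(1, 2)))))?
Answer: 13435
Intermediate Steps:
Add(59, Mul(-152, Function('t')(Pow(Add(-5, -3), Rational(1, 2))))) = Add(59, Mul(-152, Mul(11, Pow(Pow(Add(-5, -3), Rational(1, 2)), 2)))) = Add(59, Mul(-152, Mul(11, Pow(Pow(-8, Rational(1, 2)), 2)))) = Add(59, Mul(-152, Mul(11, Pow(Mul(2, I, Pow(2, Rational(1, 2))), 2)))) = Add(59, Mul(-152, Mul(11, -8))) = Add(59, Mul(-152, -88)) = Add(59, 13376) = 13435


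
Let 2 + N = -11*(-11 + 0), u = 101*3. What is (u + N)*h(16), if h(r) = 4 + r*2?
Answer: 15192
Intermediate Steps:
h(r) = 4 + 2*r
u = 303
N = 119 (N = -2 - 11*(-11 + 0) = -2 - 11*(-11) = -2 + 121 = 119)
(u + N)*h(16) = (303 + 119)*(4 + 2*16) = 422*(4 + 32) = 422*36 = 15192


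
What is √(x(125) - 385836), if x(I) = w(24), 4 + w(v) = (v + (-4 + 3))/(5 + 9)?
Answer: 3*I*√8402702/14 ≈ 621.16*I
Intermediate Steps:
w(v) = -57/14 + v/14 (w(v) = -4 + (v + (-4 + 3))/(5 + 9) = -4 + (v - 1)/14 = -4 + (-1 + v)*(1/14) = -4 + (-1/14 + v/14) = -57/14 + v/14)
x(I) = -33/14 (x(I) = -57/14 + (1/14)*24 = -57/14 + 12/7 = -33/14)
√(x(125) - 385836) = √(-33/14 - 385836) = √(-5401737/14) = 3*I*√8402702/14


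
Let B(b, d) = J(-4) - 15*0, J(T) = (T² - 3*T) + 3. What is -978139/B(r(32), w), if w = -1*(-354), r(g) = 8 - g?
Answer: -978139/31 ≈ -31553.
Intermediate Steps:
J(T) = 3 + T² - 3*T
w = 354
B(b, d) = 31 (B(b, d) = (3 + (-4)² - 3*(-4)) - 15*0 = (3 + 16 + 12) + 0 = 31 + 0 = 31)
-978139/B(r(32), w) = -978139/31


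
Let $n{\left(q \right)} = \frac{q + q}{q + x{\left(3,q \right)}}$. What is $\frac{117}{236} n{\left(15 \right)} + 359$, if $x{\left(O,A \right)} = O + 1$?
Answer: $\frac{806633}{2242} \approx 359.78$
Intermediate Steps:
$x{\left(O,A \right)} = 1 + O$
$n{\left(q \right)} = \frac{2 q}{4 + q}$ ($n{\left(q \right)} = \frac{q + q}{q + \left(1 + 3\right)} = \frac{2 q}{q + 4} = \frac{2 q}{4 + q}$)
$\frac{117}{236} n{\left(15 \right)} + 359 = \frac{117}{236} \cdot 2 \cdot 15 \frac{1}{4 + 15} + 359 = 117 \cdot \frac{1}{236} \cdot 2 \cdot 15 \cdot \frac{1}{19} + 359 = \frac{117 \cdot 2 \cdot 15 \cdot \frac{1}{19}}{236} + 359 = \frac{117}{236} \cdot \frac{30}{19} + 359 = \frac{1755}{2242} + 359 = \frac{806633}{2242}$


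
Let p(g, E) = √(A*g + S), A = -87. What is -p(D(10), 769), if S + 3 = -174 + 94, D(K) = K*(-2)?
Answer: -√1657 ≈ -40.706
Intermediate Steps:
D(K) = -2*K
S = -83 (S = -3 + (-174 + 94) = -3 - 80 = -83)
p(g, E) = √(-83 - 87*g) (p(g, E) = √(-87*g - 83) = √(-83 - 87*g))
-p(D(10), 769) = -√(-83 - (-174)*10) = -√(-83 - 87*(-20)) = -√(-83 + 1740) = -√1657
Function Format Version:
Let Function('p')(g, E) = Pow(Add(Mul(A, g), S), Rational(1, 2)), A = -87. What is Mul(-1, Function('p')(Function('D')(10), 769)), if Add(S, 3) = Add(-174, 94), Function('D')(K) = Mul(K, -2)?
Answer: Mul(-1, Pow(1657, Rational(1, 2))) ≈ -40.706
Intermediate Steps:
Function('D')(K) = Mul(-2, K)
S = -83 (S = Add(-3, Add(-174, 94)) = Add(-3, -80) = -83)
Function('p')(g, E) = Pow(Add(-83, Mul(-87, g)), Rational(1, 2)) (Function('p')(g, E) = Pow(Add(Mul(-87, g), -83), Rational(1, 2)) = Pow(Add(-83, Mul(-87, g)), Rational(1, 2)))
Mul(-1, Function('p')(Function('D')(10), 769)) = Mul(-1, Pow(Add(-83, Mul(-87, Mul(-2, 10))), Rational(1, 2))) = Mul(-1, Pow(Add(-83, Mul(-87, -20)), Rational(1, 2))) = Mul(-1, Pow(Add(-83, 1740), Rational(1, 2))) = Mul(-1, Pow(1657, Rational(1, 2)))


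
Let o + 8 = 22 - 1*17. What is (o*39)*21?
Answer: -2457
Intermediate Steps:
o = -3 (o = -8 + (22 - 1*17) = -8 + (22 - 17) = -8 + 5 = -3)
(o*39)*21 = -3*39*21 = -117*21 = -2457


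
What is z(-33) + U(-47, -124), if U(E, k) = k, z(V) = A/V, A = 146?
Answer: -4238/33 ≈ -128.42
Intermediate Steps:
z(V) = 146/V
z(-33) + U(-47, -124) = 146/(-33) - 124 = 146*(-1/33) - 124 = -146/33 - 124 = -4238/33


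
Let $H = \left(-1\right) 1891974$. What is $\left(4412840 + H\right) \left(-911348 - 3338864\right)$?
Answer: $-10714214923592$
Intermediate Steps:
$H = -1891974$
$\left(4412840 + H\right) \left(-911348 - 3338864\right) = \left(4412840 - 1891974\right) \left(-911348 - 3338864\right) = 2520866 \left(-4250212\right) = -10714214923592$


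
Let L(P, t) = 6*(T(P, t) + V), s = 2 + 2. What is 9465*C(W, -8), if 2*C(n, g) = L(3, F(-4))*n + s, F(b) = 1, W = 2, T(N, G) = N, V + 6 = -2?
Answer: -265020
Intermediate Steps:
V = -8 (V = -6 - 2 = -8)
s = 4
L(P, t) = -48 + 6*P (L(P, t) = 6*(P - 8) = 6*(-8 + P) = -48 + 6*P)
C(n, g) = 2 - 15*n (C(n, g) = ((-48 + 6*3)*n + 4)/2 = ((-48 + 18)*n + 4)/2 = (-30*n + 4)/2 = (4 - 30*n)/2 = 2 - 15*n)
9465*C(W, -8) = 9465*(2 - 15*2) = 9465*(2 - 30) = 9465*(-28) = -265020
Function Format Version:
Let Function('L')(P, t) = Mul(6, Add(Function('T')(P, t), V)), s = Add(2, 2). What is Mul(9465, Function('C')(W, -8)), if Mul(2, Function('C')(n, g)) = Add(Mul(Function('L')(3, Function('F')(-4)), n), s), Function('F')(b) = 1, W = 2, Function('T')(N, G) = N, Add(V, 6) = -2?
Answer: -265020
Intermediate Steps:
V = -8 (V = Add(-6, -2) = -8)
s = 4
Function('L')(P, t) = Add(-48, Mul(6, P)) (Function('L')(P, t) = Mul(6, Add(P, -8)) = Mul(6, Add(-8, P)) = Add(-48, Mul(6, P)))
Function('C')(n, g) = Add(2, Mul(-15, n)) (Function('C')(n, g) = Mul(Rational(1, 2), Add(Mul(Add(-48, Mul(6, 3)), n), 4)) = Mul(Rational(1, 2), Add(Mul(Add(-48, 18), n), 4)) = Mul(Rational(1, 2), Add(Mul(-30, n), 4)) = Mul(Rational(1, 2), Add(4, Mul(-30, n))) = Add(2, Mul(-15, n)))
Mul(9465, Function('C')(W, -8)) = Mul(9465, Add(2, Mul(-15, 2))) = Mul(9465, Add(2, -30)) = Mul(9465, -28) = -265020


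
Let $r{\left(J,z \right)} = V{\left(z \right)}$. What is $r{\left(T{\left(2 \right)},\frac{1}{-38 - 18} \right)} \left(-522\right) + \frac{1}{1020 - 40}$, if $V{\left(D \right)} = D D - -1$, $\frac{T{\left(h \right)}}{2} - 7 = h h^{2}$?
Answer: $- \frac{4093777}{7840} \approx -522.17$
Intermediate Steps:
$T{\left(h \right)} = 14 + 2 h^{3}$ ($T{\left(h \right)} = 14 + 2 h h^{2} = 14 + 2 h^{3}$)
$V{\left(D \right)} = 1 + D^{2}$ ($V{\left(D \right)} = D^{2} + 1 = 1 + D^{2}$)
$r{\left(J,z \right)} = 1 + z^{2}$
$r{\left(T{\left(2 \right)},\frac{1}{-38 - 18} \right)} \left(-522\right) + \frac{1}{1020 - 40} = \left(1 + \left(\frac{1}{-38 - 18}\right)^{2}\right) \left(-522\right) + \frac{1}{1020 - 40} = \left(1 + \left(\frac{1}{-56}\right)^{2}\right) \left(-522\right) + \frac{1}{980} = \left(1 + \left(- \frac{1}{56}\right)^{2}\right) \left(-522\right) + \frac{1}{980} = \left(1 + \frac{1}{3136}\right) \left(-522\right) + \frac{1}{980} = \frac{3137}{3136} \left(-522\right) + \frac{1}{980} = - \frac{818757}{1568} + \frac{1}{980} = - \frac{4093777}{7840}$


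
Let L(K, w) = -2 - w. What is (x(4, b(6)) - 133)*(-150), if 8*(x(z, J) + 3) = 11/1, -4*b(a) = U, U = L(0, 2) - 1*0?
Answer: 80775/4 ≈ 20194.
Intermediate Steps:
U = -4 (U = (-2 - 1*2) - 1*0 = (-2 - 2) + 0 = -4 + 0 = -4)
b(a) = 1 (b(a) = -¼*(-4) = 1)
x(z, J) = -13/8 (x(z, J) = -3 + (11/1)/8 = -3 + (11*1)/8 = -3 + (⅛)*11 = -3 + 11/8 = -13/8)
(x(4, b(6)) - 133)*(-150) = (-13/8 - 133)*(-150) = -1077/8*(-150) = 80775/4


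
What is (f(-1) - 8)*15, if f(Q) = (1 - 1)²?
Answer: -120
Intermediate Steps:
f(Q) = 0 (f(Q) = 0² = 0)
(f(-1) - 8)*15 = (0 - 8)*15 = -8*15 = -120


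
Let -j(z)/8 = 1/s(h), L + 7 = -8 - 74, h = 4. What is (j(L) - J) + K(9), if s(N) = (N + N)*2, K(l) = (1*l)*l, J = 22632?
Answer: -45103/2 ≈ -22552.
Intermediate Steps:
K(l) = l² (K(l) = l*l = l²)
L = -89 (L = -7 + (-8 - 74) = -7 - 82 = -89)
s(N) = 4*N (s(N) = (2*N)*2 = 4*N)
j(z) = -½ (j(z) = -8/(4*4) = -8/16 = -8*1/16 = -½)
(j(L) - J) + K(9) = (-½ - 1*22632) + 9² = (-½ - 22632) + 81 = -45265/2 + 81 = -45103/2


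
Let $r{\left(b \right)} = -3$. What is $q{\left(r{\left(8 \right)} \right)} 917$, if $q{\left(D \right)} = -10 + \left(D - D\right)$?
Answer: $-9170$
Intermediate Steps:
$q{\left(D \right)} = -10$ ($q{\left(D \right)} = -10 + 0 = -10$)
$q{\left(r{\left(8 \right)} \right)} 917 = \left(-10\right) 917 = -9170$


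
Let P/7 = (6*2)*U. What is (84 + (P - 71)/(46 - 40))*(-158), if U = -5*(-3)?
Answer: -133747/3 ≈ -44582.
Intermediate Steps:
U = 15
P = 1260 (P = 7*((6*2)*15) = 7*(12*15) = 7*180 = 1260)
(84 + (P - 71)/(46 - 40))*(-158) = (84 + (1260 - 71)/(46 - 40))*(-158) = (84 + 1189/6)*(-158) = (1693/6)*(-158) = -133747/3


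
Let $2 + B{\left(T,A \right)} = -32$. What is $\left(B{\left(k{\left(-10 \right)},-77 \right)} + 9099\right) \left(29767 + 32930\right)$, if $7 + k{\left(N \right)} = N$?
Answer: $568348305$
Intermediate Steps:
$k{\left(N \right)} = -7 + N$
$B{\left(T,A \right)} = -34$ ($B{\left(T,A \right)} = -2 - 32 = -34$)
$\left(B{\left(k{\left(-10 \right)},-77 \right)} + 9099\right) \left(29767 + 32930\right) = \left(-34 + 9099\right) \left(29767 + 32930\right) = 9065 \cdot 62697 = 568348305$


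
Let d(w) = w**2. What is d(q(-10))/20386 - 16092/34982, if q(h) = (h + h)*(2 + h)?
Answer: 141871922/178285763 ≈ 0.79576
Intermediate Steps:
q(h) = 2*h*(2 + h) (q(h) = (2*h)*(2 + h) = 2*h*(2 + h))
d(q(-10))/20386 - 16092/34982 = (2*(-10)*(2 - 10))**2/20386 - 16092/34982 = (2*(-10)*(-8))**2*(1/20386) - 16092*1/34982 = 160**2*(1/20386) - 8046/17491 = 25600*(1/20386) - 8046/17491 = 12800/10193 - 8046/17491 = 141871922/178285763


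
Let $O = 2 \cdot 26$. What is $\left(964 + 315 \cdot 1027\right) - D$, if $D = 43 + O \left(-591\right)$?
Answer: $355158$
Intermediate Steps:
$O = 52$
$D = -30689$ ($D = 43 + 52 \left(-591\right) = 43 - 30732 = -30689$)
$\left(964 + 315 \cdot 1027\right) - D = \left(964 + 315 \cdot 1027\right) - -30689 = \left(964 + 323505\right) + 30689 = 324469 + 30689 = 355158$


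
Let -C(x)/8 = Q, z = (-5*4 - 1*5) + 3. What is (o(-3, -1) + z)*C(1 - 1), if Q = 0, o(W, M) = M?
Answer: 0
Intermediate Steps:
z = -22 (z = (-20 - 5) + 3 = -25 + 3 = -22)
C(x) = 0 (C(x) = -8*0 = 0)
(o(-3, -1) + z)*C(1 - 1) = (-1 - 22)*0 = -23*0 = 0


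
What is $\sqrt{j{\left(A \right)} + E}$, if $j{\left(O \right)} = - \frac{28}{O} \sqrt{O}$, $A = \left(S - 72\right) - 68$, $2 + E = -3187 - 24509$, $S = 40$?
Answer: $\frac{\sqrt{-692450 + 70 i}}{5} \approx 0.0084121 + 166.43 i$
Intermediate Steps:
$E = -27698$ ($E = -2 - 27696 = -27698$)
$A = -100$ ($A = \left(40 - 72\right) - 68 = -32 - 68 = -100$)
$j{\left(O \right)} = - \frac{28}{\sqrt{O}}$
$\sqrt{j{\left(A \right)} + E} = \sqrt{- \frac{28}{10 i} - 27698} = \sqrt{- 28 \left(- \frac{i}{10}\right) - 27698} = \sqrt{\frac{14 i}{5} - 27698} = \sqrt{-27698 + \frac{14 i}{5}}$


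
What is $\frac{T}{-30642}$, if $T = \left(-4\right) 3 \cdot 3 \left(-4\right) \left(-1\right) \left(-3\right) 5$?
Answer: $- \frac{360}{5107} \approx -0.070491$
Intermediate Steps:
$T = 2160$ ($T = - 12 \cdot 3 \cdot 4 \left(-3\right) 5 = - 12 \cdot 3 \left(\left(-12\right) 5\right) = - 12 \cdot 3 \left(-60\right) = \left(-12\right) \left(-180\right) = 2160$)
$\frac{T}{-30642} = \frac{2160}{-30642} = 2160 \left(- \frac{1}{30642}\right) = - \frac{360}{5107}$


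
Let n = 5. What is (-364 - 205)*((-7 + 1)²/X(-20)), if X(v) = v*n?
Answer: 5121/25 ≈ 204.84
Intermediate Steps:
X(v) = 5*v (X(v) = v*5 = 5*v)
(-364 - 205)*((-7 + 1)²/X(-20)) = (-364 - 205)*((-7 + 1)²/((5*(-20)))) = -569*(-6)²/(-100) = -20484*(-1)/100 = -569*(-9/25) = 5121/25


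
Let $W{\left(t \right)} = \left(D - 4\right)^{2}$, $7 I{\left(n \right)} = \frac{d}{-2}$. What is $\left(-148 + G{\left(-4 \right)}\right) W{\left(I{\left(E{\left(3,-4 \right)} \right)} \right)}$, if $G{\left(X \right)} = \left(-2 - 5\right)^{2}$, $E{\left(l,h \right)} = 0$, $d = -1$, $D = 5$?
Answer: $-99$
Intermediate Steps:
$I{\left(n \right)} = \frac{1}{14}$ ($I{\left(n \right)} = \frac{\left(-1\right) \frac{1}{-2}}{7} = \frac{\left(-1\right) \left(- \frac{1}{2}\right)}{7} = \frac{1}{7} \cdot \frac{1}{2} = \frac{1}{14}$)
$G{\left(X \right)} = 49$ ($G{\left(X \right)} = \left(-7\right)^{2} = 49$)
$W{\left(t \right)} = 1$ ($W{\left(t \right)} = \left(5 - 4\right)^{2} = 1^{2} = 1$)
$\left(-148 + G{\left(-4 \right)}\right) W{\left(I{\left(E{\left(3,-4 \right)} \right)} \right)} = \left(-148 + 49\right) 1 = \left(-99\right) 1 = -99$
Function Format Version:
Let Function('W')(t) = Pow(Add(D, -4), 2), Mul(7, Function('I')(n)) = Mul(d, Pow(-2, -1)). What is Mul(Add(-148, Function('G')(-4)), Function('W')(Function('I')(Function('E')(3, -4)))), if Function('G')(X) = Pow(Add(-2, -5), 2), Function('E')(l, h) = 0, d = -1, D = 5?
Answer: -99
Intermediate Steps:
Function('I')(n) = Rational(1, 14) (Function('I')(n) = Mul(Rational(1, 7), Mul(-1, Pow(-2, -1))) = Mul(Rational(1, 7), Mul(-1, Rational(-1, 2))) = Mul(Rational(1, 7), Rational(1, 2)) = Rational(1, 14))
Function('G')(X) = 49 (Function('G')(X) = Pow(-7, 2) = 49)
Function('W')(t) = 1 (Function('W')(t) = Pow(Add(5, -4), 2) = Pow(1, 2) = 1)
Mul(Add(-148, Function('G')(-4)), Function('W')(Function('I')(Function('E')(3, -4)))) = Mul(Add(-148, 49), 1) = Mul(-99, 1) = -99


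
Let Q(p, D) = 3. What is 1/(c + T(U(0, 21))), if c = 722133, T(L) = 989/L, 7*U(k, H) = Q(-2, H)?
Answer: 3/2173322 ≈ 1.3804e-6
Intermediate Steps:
U(k, H) = 3/7 (U(k, H) = (1/7)*3 = 3/7)
1/(c + T(U(0, 21))) = 1/(722133 + 989/(3/7)) = 1/(722133 + 989*(7/3)) = 1/(722133 + 6923/3) = 1/(2173322/3) = 3/2173322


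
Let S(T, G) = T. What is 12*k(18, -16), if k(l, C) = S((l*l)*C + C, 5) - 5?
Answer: -62460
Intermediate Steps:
k(l, C) = -5 + C + C*l² (k(l, C) = ((l*l)*C + C) - 5 = (l²*C + C) - 5 = (C*l² + C) - 5 = (C + C*l²) - 5 = -5 + C + C*l²)
12*k(18, -16) = 12*(-5 - 16*(1 + 18²)) = 12*(-5 - 16*(1 + 324)) = 12*(-5 - 16*325) = 12*(-5 - 5200) = 12*(-5205) = -62460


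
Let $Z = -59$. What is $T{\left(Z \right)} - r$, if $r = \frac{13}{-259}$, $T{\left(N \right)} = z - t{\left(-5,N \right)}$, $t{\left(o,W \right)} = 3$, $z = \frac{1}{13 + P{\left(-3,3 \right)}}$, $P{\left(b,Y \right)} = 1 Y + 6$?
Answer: $- \frac{16549}{5698} \approx -2.9044$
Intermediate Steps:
$P{\left(b,Y \right)} = 6 + Y$ ($P{\left(b,Y \right)} = Y + 6 = 6 + Y$)
$z = \frac{1}{22}$ ($z = \frac{1}{13 + \left(6 + 3\right)} = \frac{1}{13 + 9} = \frac{1}{22} \approx 0.045455$)
$T{\left(N \right)} = - \frac{65}{22}$ ($T{\left(N \right)} = \frac{1}{22} - 3 = - \frac{65}{22}$)
$r = - \frac{13}{259}$ ($r = 13 \left(- \frac{1}{259}\right) = - \frac{13}{259} \approx -0.050193$)
$T{\left(Z \right)} - r = - \frac{65}{22} - - \frac{13}{259} = - \frac{65}{22} + \frac{13}{259} = - \frac{16549}{5698}$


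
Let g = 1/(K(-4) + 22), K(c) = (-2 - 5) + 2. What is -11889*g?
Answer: -11889/17 ≈ -699.35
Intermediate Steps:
K(c) = -5 (K(c) = -7 + 2 = -5)
g = 1/17 (g = 1/(-5 + 22) = 1/17 ≈ 0.058824)
-11889*g = -11889*1/17 = -11889/17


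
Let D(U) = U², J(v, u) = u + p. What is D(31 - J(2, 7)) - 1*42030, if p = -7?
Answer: -41069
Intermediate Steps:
J(v, u) = -7 + u (J(v, u) = u - 7 = -7 + u)
D(31 - J(2, 7)) - 1*42030 = (31 - (-7 + 7))² - 1*42030 = (31 - 1*0)² - 42030 = (31 + 0)² - 42030 = 31² - 42030 = 961 - 42030 = -41069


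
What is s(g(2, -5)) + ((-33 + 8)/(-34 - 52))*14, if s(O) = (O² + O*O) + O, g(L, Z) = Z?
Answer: 2110/43 ≈ 49.070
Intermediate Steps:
s(O) = O + 2*O² (s(O) = (O² + O²) + O = 2*O² + O = O + 2*O²)
s(g(2, -5)) + ((-33 + 8)/(-34 - 52))*14 = -5*(1 + 2*(-5)) + ((-33 + 8)/(-34 - 52))*14 = -5*(1 - 10) - 25/(-86)*14 = -5*(-9) - 25*(-1/86)*14 = 45 + (25/86)*14 = 45 + 175/43 = 2110/43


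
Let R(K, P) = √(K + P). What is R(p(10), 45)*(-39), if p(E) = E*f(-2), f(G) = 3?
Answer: -195*√3 ≈ -337.75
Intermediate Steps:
p(E) = 3*E (p(E) = E*3 = 3*E)
R(p(10), 45)*(-39) = √(3*10 + 45)*(-39) = √(30 + 45)*(-39) = √75*(-39) = (5*√3)*(-39) = -195*√3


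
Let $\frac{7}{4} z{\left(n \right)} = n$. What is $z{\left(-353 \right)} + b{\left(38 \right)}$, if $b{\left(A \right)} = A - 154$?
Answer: $- \frac{2224}{7} \approx -317.71$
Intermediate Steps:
$b{\left(A \right)} = -154 + A$ ($b{\left(A \right)} = A - 154 = -154 + A$)
$z{\left(n \right)} = \frac{4 n}{7}$
$z{\left(-353 \right)} + b{\left(38 \right)} = \frac{4}{7} \left(-353\right) + \left(-154 + 38\right) = - \frac{1412}{7} - 116 = - \frac{2224}{7}$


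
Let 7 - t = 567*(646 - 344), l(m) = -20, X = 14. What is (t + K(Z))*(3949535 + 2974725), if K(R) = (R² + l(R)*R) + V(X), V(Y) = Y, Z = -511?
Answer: 693312305280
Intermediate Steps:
t = -171227 (t = 7 - 567*(646 - 344) = 7 - 567*302 = 7 - 1*171234 = 7 - 171234 = -171227)
K(R) = 14 + R² - 20*R (K(R) = (R² - 20*R) + 14 = 14 + R² - 20*R)
(t + K(Z))*(3949535 + 2974725) = (-171227 + (14 + (-511)² - 20*(-511)))*(3949535 + 2974725) = (-171227 + (14 + 261121 + 10220))*6924260 = (-171227 + 271355)*6924260 = 100128*6924260 = 693312305280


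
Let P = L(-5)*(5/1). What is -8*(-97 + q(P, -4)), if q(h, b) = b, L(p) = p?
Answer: 808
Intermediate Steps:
P = -25 (P = -25/1 = -25 ≈ -25.000)
-8*(-97 + q(P, -4)) = -8*(-97 - 4) = -8*(-101) = 808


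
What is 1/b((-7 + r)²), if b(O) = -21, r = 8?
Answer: -1/21 ≈ -0.047619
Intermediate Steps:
1/b((-7 + r)²) = 1/(-21) = -1/21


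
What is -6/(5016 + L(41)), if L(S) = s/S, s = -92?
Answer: -123/102782 ≈ -0.0011967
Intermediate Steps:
L(S) = -92/S
-6/(5016 + L(41)) = -6/(5016 - 92/41) = -6/205564/41 = -6*41/205564 = -123/102782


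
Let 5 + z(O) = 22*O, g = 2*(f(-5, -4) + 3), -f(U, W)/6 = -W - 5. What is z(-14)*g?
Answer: -5634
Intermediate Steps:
f(U, W) = 30 + 6*W (f(U, W) = -6*(-W - 5) = -6*(-5 - W) = 30 + 6*W)
g = 18 (g = 2*((30 + 6*(-4)) + 3) = 2*((30 - 24) + 3) = 2*(6 + 3) = 2*9 = 18)
z(O) = -5 + 22*O
z(-14)*g = (-5 + 22*(-14))*18 = (-5 - 308)*18 = -313*18 = -5634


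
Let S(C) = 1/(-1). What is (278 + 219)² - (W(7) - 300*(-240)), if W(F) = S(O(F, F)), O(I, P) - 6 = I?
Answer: 175010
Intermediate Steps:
O(I, P) = 6 + I
S(C) = -1
W(F) = -1
(278 + 219)² - (W(7) - 300*(-240)) = (278 + 219)² - (-1 - 300*(-240)) = 497² - (-1 + 72000) = 247009 - 1*71999 = 247009 - 71999 = 175010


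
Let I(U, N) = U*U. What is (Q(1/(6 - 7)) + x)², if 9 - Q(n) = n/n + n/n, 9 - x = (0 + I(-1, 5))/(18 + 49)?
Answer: 1147041/4489 ≈ 255.52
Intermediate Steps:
I(U, N) = U²
x = 602/67 (x = 9 - (0 + (-1)²)/(18 + 49) = 9 - (0 + 1)/67 = 9 - 1/67 = 602/67 ≈ 8.9851)
Q(n) = 7 (Q(n) = 9 - (n/n + n/n) = 9 - (1 + 1) = 9 - 1*2 = 9 - 2 = 7)
(Q(1/(6 - 7)) + x)² = (7 + 602/67)² = (1071/67)² = 1147041/4489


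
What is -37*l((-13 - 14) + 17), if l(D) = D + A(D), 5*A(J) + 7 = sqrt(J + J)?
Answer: 2109/5 - 74*I*sqrt(5)/5 ≈ 421.8 - 33.094*I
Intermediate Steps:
A(J) = -7/5 + sqrt(2)*sqrt(J)/5 (A(J) = -7/5 + sqrt(J + J)/5 = -7/5 + sqrt(2*J)/5 = -7/5 + (sqrt(2)*sqrt(J))/5 = -7/5 + sqrt(2)*sqrt(J)/5)
l(D) = -7/5 + D + sqrt(2)*sqrt(D)/5 (l(D) = D + (-7/5 + sqrt(2)*sqrt(D)/5) = -7/5 + D + sqrt(2)*sqrt(D)/5)
-37*l((-13 - 14) + 17) = -37*(-7/5 + ((-13 - 14) + 17) + sqrt(2)*sqrt((-13 - 14) + 17)/5) = -37*(-7/5 + (-27 + 17) + sqrt(2)*sqrt(-27 + 17)/5) = -37*(-7/5 - 10 + sqrt(2)*sqrt(-10)/5) = -37*(-7/5 - 10 + sqrt(2)*(I*sqrt(10))/5) = -37*(-7/5 - 10 + 2*I*sqrt(5)/5) = -37*(-57/5 + 2*I*sqrt(5)/5) = 2109/5 - 74*I*sqrt(5)/5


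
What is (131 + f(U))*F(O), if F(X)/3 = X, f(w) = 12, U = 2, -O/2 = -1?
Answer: 858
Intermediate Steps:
O = 2 (O = -2*(-1) = 2)
F(X) = 3*X
(131 + f(U))*F(O) = (131 + 12)*(3*2) = 143*6 = 858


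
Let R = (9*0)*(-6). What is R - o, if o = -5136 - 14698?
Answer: 19834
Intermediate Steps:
o = -19834
R = 0 (R = 0*(-6) = 0)
R - o = 0 - 1*(-19834) = 0 + 19834 = 19834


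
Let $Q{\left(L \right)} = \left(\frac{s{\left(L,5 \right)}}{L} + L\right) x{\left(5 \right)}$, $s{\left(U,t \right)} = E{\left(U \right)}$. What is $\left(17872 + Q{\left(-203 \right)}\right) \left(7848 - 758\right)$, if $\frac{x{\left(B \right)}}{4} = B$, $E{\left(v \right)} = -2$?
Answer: $\frac{19879480840}{203} \approx 9.7928 \cdot 10^{7}$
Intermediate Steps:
$s{\left(U,t \right)} = -2$
$x{\left(B \right)} = 4 B$
$Q{\left(L \right)} = - \frac{40}{L} + 20 L$ ($Q{\left(L \right)} = \left(- \frac{2}{L} + L\right) 4 \cdot 5 = \left(L - \frac{2}{L}\right) 20 = - \frac{40}{L} + 20 L$)
$\left(17872 + Q{\left(-203 \right)}\right) \left(7848 - 758\right) = \left(17872 + \left(- \frac{40}{-203} + 20 \left(-203\right)\right)\right) \left(7848 - 758\right) = \left(17872 - \frac{824140}{203}\right) 7090 = \frac{2803876}{203} \cdot 7090 = \frac{19879480840}{203}$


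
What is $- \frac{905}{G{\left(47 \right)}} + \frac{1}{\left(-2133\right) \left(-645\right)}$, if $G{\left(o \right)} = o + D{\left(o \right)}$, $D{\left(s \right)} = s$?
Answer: $- \frac{1245085331}{129323790} \approx -9.6277$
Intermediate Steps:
$G{\left(o \right)} = 2 o$ ($G{\left(o \right)} = o + o = 2 o$)
$- \frac{905}{G{\left(47 \right)}} + \frac{1}{\left(-2133\right) \left(-645\right)} = - \frac{905}{2 \cdot 47} + \frac{1}{\left(-2133\right) \left(-645\right)} = - \frac{905}{94} - - \frac{1}{1375785} = \left(-905\right) \frac{1}{94} + \frac{1}{1375785} = - \frac{905}{94} + \frac{1}{1375785} = - \frac{1245085331}{129323790}$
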